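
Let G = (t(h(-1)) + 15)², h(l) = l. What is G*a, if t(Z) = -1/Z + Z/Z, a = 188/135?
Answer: 54332/135 ≈ 402.46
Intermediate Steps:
a = 188/135 (a = 188*(1/135) = 188/135 ≈ 1.3926)
t(Z) = 1 - 1/Z (t(Z) = -1/Z + 1 = 1 - 1/Z)
G = 289 (G = ((-1 - 1)/(-1) + 15)² = (-1*(-2) + 15)² = (2 + 15)² = 17² = 289)
G*a = 289*(188/135) = 54332/135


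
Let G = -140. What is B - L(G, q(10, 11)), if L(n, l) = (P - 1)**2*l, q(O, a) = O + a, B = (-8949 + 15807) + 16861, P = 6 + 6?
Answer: 21178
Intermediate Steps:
P = 12
B = 23719 (B = 6858 + 16861 = 23719)
L(n, l) = 121*l (L(n, l) = (12 - 1)**2*l = 11**2*l = 121*l)
B - L(G, q(10, 11)) = 23719 - 121*(10 + 11) = 23719 - 121*21 = 23719 - 1*2541 = 23719 - 2541 = 21178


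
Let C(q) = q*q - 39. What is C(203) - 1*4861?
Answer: 36309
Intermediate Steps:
C(q) = -39 + q**2 (C(q) = q**2 - 39 = -39 + q**2)
C(203) - 1*4861 = (-39 + 203**2) - 1*4861 = (-39 + 41209) - 4861 = 41170 - 4861 = 36309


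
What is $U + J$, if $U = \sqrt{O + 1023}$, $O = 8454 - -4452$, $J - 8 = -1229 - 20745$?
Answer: $-21966 + \sqrt{13929} \approx -21848.0$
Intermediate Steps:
$J = -21966$ ($J = 8 - 21974 = -21966$)
$O = 12906$ ($O = 8454 + 4452 = 12906$)
$U = \sqrt{13929}$ ($U = \sqrt{12906 + 1023} = \sqrt{13929} \approx 118.02$)
$U + J = \sqrt{13929} - 21966 = -21966 + \sqrt{13929}$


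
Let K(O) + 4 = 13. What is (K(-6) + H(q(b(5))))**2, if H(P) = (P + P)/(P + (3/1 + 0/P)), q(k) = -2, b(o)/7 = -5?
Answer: 25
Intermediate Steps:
b(o) = -35 (b(o) = 7*(-5) = -35)
K(O) = 9 (K(O) = -4 + 13 = 9)
H(P) = 2*P/(3 + P) (H(P) = (2*P)/(P + (3*1 + 0)) = (2*P)/(P + (3 + 0)) = (2*P)/(P + 3) = (2*P)/(3 + P) = 2*P/(3 + P))
(K(-6) + H(q(b(5))))**2 = (9 + 2*(-2)/(3 - 2))**2 = (9 + 2*(-2)/1)**2 = (9 + 2*(-2)*1)**2 = (9 - 4)**2 = 5**2 = 25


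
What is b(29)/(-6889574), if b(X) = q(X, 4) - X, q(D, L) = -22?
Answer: 51/6889574 ≈ 7.4025e-6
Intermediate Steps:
b(X) = -22 - X
b(29)/(-6889574) = (-22 - 1*29)/(-6889574) = (-22 - 29)*(-1/6889574) = -51*(-1/6889574) = 51/6889574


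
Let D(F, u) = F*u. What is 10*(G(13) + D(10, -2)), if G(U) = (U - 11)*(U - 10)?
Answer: -140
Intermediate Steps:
G(U) = (-11 + U)*(-10 + U)
10*(G(13) + D(10, -2)) = 10*((110 + 13² - 21*13) + 10*(-2)) = 10*((110 + 169 - 273) - 20) = 10*(6 - 20) = 10*(-14) = -140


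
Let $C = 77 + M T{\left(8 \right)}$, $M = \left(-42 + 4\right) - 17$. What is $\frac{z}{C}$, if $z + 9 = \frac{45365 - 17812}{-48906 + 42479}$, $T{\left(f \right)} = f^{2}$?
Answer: $\frac{85396}{22128161} \approx 0.0038592$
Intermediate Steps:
$M = -55$ ($M = -38 - 17 = -55$)
$C = -3443$ ($C = 77 - 55 \cdot 8^{2} = 77 - 3520 = -3443$)
$z = - \frac{85396}{6427}$ ($z = -9 + \frac{45365 - 17812}{-48906 + 42479} = -9 + \frac{27553}{-6427} = -9 + 27553 \left(- \frac{1}{6427}\right) = -9 - \frac{27553}{6427} = - \frac{85396}{6427} \approx -13.287$)
$\frac{z}{C} = - \frac{85396}{6427 \left(-3443\right)} = \left(- \frac{85396}{6427}\right) \left(- \frac{1}{3443}\right) = \frac{85396}{22128161}$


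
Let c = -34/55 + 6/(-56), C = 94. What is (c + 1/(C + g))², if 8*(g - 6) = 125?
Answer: 41689880761/81168010000 ≈ 0.51362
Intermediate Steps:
g = 173/8 (g = 6 + (⅛)*125 = 6 + 125/8 = 173/8 ≈ 21.625)
c = -1117/1540 (c = -34*1/55 + 6*(-1/56) = -34/55 - 3/28 = -1117/1540 ≈ -0.72532)
(c + 1/(C + g))² = (-1117/1540 + 1/(94 + 173/8))² = (-1117/1540 + 1/(925/8))² = (-1117/1540 + 8/925)² = (-204181/284900)² = 41689880761/81168010000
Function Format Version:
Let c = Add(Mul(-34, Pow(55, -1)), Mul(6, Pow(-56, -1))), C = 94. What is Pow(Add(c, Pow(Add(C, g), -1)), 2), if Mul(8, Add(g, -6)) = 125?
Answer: Rational(41689880761, 81168010000) ≈ 0.51362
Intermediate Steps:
g = Rational(173, 8) (g = Add(6, Mul(Rational(1, 8), 125)) = Add(6, Rational(125, 8)) = Rational(173, 8) ≈ 21.625)
c = Rational(-1117, 1540) (c = Add(Mul(-34, Rational(1, 55)), Mul(6, Rational(-1, 56))) = Add(Rational(-34, 55), Rational(-3, 28)) = Rational(-1117, 1540) ≈ -0.72532)
Pow(Add(c, Pow(Add(C, g), -1)), 2) = Pow(Add(Rational(-1117, 1540), Pow(Add(94, Rational(173, 8)), -1)), 2) = Pow(Add(Rational(-1117, 1540), Pow(Rational(925, 8), -1)), 2) = Pow(Add(Rational(-1117, 1540), Rational(8, 925)), 2) = Pow(Rational(-204181, 284900), 2) = Rational(41689880761, 81168010000)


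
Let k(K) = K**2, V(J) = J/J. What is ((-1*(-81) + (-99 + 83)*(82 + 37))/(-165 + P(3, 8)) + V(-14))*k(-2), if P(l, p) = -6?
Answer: 7976/171 ≈ 46.643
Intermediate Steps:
V(J) = 1
((-1*(-81) + (-99 + 83)*(82 + 37))/(-165 + P(3, 8)) + V(-14))*k(-2) = ((-1*(-81) + (-99 + 83)*(82 + 37))/(-165 - 6) + 1)*(-2)**2 = ((81 - 16*119)/(-171) + 1)*4 = ((81 - 1904)*(-1/171) + 1)*4 = (-1823*(-1/171) + 1)*4 = (1823/171 + 1)*4 = (1994/171)*4 = 7976/171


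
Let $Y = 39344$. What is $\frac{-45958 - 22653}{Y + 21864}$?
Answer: $- \frac{68611}{61208} \approx -1.1209$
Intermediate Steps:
$\frac{-45958 - 22653}{Y + 21864} = \frac{-45958 - 22653}{39344 + 21864} = - \frac{68611}{61208}$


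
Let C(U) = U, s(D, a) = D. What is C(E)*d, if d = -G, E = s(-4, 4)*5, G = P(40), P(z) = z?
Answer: 800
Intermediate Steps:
G = 40
E = -20 (E = -4*5 = -20)
d = -40 (d = -1*40 = -40)
C(E)*d = -20*(-40) = 800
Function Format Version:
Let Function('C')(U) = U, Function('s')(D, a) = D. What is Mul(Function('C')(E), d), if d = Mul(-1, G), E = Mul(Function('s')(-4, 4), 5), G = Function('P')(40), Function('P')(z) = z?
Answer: 800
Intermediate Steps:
G = 40
E = -20 (E = Mul(-4, 5) = -20)
d = -40 (d = Mul(-1, 40) = -40)
Mul(Function('C')(E), d) = Mul(-20, -40) = 800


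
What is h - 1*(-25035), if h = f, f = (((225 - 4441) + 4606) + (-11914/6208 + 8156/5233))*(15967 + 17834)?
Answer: 214333304154243/16243232 ≈ 1.3195e+7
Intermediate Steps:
f = 213926654841123/16243232 (f = ((-4216 + 4606) + (-11914*1/6208 + 8156*(1/5233)))*33801 = (390 + (-5957/3104 + 8156/5233))*33801 = (390 - 5856757/16243232)*33801 = (6329003723/16243232)*33801 = 213926654841123/16243232 ≈ 1.3170e+7)
h = 213926654841123/16243232 ≈ 1.3170e+7
h - 1*(-25035) = 213926654841123/16243232 - 1*(-25035) = 213926654841123/16243232 + 25035 = 214333304154243/16243232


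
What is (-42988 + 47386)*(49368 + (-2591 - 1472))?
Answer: 199251390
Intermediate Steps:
(-42988 + 47386)*(49368 + (-2591 - 1472)) = 4398*(49368 - 4063) = 4398*45305 = 199251390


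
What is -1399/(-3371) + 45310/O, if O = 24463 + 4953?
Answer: 96946497/49580668 ≈ 1.9553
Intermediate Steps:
O = 29416
-1399/(-3371) + 45310/O = -1399/(-3371) + 45310/29416 = -1399*(-1/3371) + 45310*(1/29416) = 1399/3371 + 22655/14708 = 96946497/49580668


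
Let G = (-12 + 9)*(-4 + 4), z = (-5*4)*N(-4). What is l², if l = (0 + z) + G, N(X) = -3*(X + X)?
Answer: 230400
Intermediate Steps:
N(X) = -6*X
z = -480 (z = (-5*4)*(-6*(-4)) = -20*24 = -480)
G = 0 (G = -3*0 = 0)
l = -480 (l = (0 - 480) + 0 = -480 + 0 = -480)
l² = (-480)² = 230400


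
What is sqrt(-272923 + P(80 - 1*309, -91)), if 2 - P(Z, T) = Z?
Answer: 2*I*sqrt(68173) ≈ 522.2*I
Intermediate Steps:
P(Z, T) = 2 - Z
sqrt(-272923 + P(80 - 1*309, -91)) = sqrt(-272923 + (2 - (80 - 1*309))) = sqrt(-272923 + (2 - (80 - 309))) = sqrt(-272923 + (2 - 1*(-229))) = sqrt(-272923 + (2 + 229)) = sqrt(-272923 + 231) = sqrt(-272692) = 2*I*sqrt(68173)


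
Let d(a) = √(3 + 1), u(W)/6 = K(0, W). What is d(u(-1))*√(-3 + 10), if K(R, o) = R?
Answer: 2*√7 ≈ 5.2915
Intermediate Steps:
u(W) = 0 (u(W) = 6*0 = 0)
d(a) = 2 (d(a) = √4 = 2)
d(u(-1))*√(-3 + 10) = 2*√(-3 + 10) = 2*√7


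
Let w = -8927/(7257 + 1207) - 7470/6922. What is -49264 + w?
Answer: -1443197396043/29293904 ≈ -49266.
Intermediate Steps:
w = -62509387/29293904 (w = -8927/8464 - 7470*1/6922 = -8927*1/8464 - 3735/3461 = -8927/8464 - 3735/3461 = -62509387/29293904 ≈ -2.1339)
-49264 + w = -49264 - 62509387/29293904 = -1443197396043/29293904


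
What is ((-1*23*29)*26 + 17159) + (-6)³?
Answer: -399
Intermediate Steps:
((-1*23*29)*26 + 17159) + (-6)³ = (-23*29*26 + 17159) - 216 = (-667*26 + 17159) - 216 = (-17342 + 17159) - 216 = -183 - 216 = -399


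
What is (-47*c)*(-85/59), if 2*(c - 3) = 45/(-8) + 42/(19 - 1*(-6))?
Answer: 328389/4720 ≈ 69.574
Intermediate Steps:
c = 411/400 (c = 3 + (45/(-8) + 42/(19 - 1*(-6)))/2 = 3 + (45*(-⅛) + 42/(19 + 6))/2 = 3 + (-45/8 + 42/25)/2 = 3 + (½)*(-789/200) = 3 - 789/400 = 411/400 ≈ 1.0275)
(-47*c)*(-85/59) = (-47*411/400)*(-85/59) = -(-328389)/(80*59) = -19317/400*(-85/59) = 328389/4720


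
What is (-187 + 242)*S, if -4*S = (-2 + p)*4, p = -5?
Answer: 385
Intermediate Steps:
S = 7 (S = -(-2 - 5)*4/4 = -(-7)*4/4 = -1/4*(-28) = 7)
(-187 + 242)*S = (-187 + 242)*7 = 55*7 = 385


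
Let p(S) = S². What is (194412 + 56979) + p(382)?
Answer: 397315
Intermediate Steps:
(194412 + 56979) + p(382) = (194412 + 56979) + 382² = 251391 + 145924 = 397315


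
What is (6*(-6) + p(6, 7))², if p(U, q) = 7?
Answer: 841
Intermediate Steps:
(6*(-6) + p(6, 7))² = (6*(-6) + 7)² = (-36 + 7)² = (-29)² = 841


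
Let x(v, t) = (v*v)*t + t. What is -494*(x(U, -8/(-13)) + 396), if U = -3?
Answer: -198664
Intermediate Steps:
x(v, t) = t + t*v² (x(v, t) = v²*t + t = t*v² + t = t + t*v²)
-494*(x(U, -8/(-13)) + 396) = -494*((-8/(-13))*(1 + (-3)²) + 396) = -494*((-8*(-1/13))*(1 + 9) + 396) = -494*((8/13)*10 + 396) = -494*(80/13 + 396) = -494*5228/13 = -198664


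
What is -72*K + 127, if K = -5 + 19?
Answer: -881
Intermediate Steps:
K = 14
-72*K + 127 = -72*14 + 127 = -1008 + 127 = -881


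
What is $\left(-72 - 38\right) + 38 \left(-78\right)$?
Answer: $-3074$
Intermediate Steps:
$\left(-72 - 38\right) + 38 \left(-78\right) = \left(-72 - 38\right) - 2964 = -110 - 2964 = -3074$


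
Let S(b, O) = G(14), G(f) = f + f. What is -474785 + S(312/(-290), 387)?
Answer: -474757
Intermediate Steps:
G(f) = 2*f
S(b, O) = 28 (S(b, O) = 2*14 = 28)
-474785 + S(312/(-290), 387) = -474785 + 28 = -474757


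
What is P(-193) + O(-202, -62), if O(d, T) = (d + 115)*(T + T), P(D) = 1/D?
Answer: 2082083/193 ≈ 10788.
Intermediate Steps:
O(d, T) = 2*T*(115 + d) (O(d, T) = (115 + d)*(2*T) = 2*T*(115 + d))
P(-193) + O(-202, -62) = 1/(-193) + 2*(-62)*(115 - 202) = -1/193 + 2*(-62)*(-87) = -1/193 + 10788 = 2082083/193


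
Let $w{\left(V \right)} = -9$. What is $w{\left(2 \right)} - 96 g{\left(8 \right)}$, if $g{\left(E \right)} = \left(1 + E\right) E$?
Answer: $-6921$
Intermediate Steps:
$g{\left(E \right)} = E \left(1 + E\right)$
$w{\left(2 \right)} - 96 g{\left(8 \right)} = -9 - 96 \cdot 8 \left(1 + 8\right) = -9 - 96 \cdot 8 \cdot 9 = -9 - 6912 = -6921$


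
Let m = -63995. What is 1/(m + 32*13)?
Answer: -1/63579 ≈ -1.5728e-5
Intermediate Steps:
1/(m + 32*13) = 1/(-63995 + 32*13) = 1/(-63995 + 416) = 1/(-63579) = -1/63579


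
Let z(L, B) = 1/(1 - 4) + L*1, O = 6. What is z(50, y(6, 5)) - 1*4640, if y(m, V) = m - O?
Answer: -13771/3 ≈ -4590.3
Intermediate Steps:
y(m, V) = -6 + m (y(m, V) = m - 1*6 = m - 6 = -6 + m)
z(L, B) = -⅓ + L (z(L, B) = 1/(-3) + L = -⅓ + L)
z(50, y(6, 5)) - 1*4640 = (-⅓ + 50) - 1*4640 = 149/3 - 4640 = -13771/3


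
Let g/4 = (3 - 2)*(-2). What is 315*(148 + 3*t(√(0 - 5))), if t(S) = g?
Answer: 39060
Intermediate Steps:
g = -8 (g = 4*((3 - 2)*(-2)) = 4*(1*(-2)) = 4*(-2) = -8)
t(S) = -8
315*(148 + 3*t(√(0 - 5))) = 315*(148 + 3*(-8)) = 315*(148 - 24) = 315*124 = 39060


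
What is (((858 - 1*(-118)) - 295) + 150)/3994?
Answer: 831/3994 ≈ 0.20806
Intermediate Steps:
(((858 - 1*(-118)) - 295) + 150)/3994 = (((858 + 118) - 295) + 150)*(1/3994) = ((976 - 295) + 150)*(1/3994) = (681 + 150)*(1/3994) = 831*(1/3994) = 831/3994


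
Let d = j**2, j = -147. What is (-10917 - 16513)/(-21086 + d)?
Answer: -27430/523 ≈ -52.447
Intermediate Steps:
d = 21609 (d = (-147)**2 = 21609)
(-10917 - 16513)/(-21086 + d) = (-10917 - 16513)/(-21086 + 21609) = -27430/523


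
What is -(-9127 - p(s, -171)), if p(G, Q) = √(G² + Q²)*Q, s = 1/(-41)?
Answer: 9127 - 171*√49154122/41 ≈ -20114.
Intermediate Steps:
s = -1/41 ≈ -0.024390
p(G, Q) = Q*√(G² + Q²)
-(-9127 - p(s, -171)) = -(-9127 - (-171)*√((-1/41)² + (-171)²)) = -(-9127 - (-171)*√(1/1681 + 29241)) = -(-9127 - (-171)*√(49154122/1681)) = -(-9127 - (-171)*√49154122/41) = -(-9127 + 171*√49154122/41) = 9127 - 171*√49154122/41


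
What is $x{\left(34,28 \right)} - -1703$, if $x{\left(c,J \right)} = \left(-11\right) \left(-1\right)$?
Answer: $1714$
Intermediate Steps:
$x{\left(c,J \right)} = 11$
$x{\left(34,28 \right)} - -1703 = 11 - -1703 = 11 + 1703 = 1714$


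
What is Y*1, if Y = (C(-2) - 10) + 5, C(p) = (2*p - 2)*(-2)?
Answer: 7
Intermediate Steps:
C(p) = 4 - 4*p (C(p) = (-2 + 2*p)*(-2) = 4 - 4*p)
Y = 7 (Y = ((4 - 4*(-2)) - 10) + 5 = ((4 + 8) - 10) + 5 = (12 - 10) + 5 = 2 + 5 = 7)
Y*1 = 7*1 = 7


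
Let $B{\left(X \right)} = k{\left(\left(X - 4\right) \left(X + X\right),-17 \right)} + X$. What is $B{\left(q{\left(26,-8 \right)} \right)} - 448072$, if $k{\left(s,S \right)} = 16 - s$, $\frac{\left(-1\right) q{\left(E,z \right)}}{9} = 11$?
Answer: $-468549$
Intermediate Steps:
$q{\left(E,z \right)} = -99$ ($q{\left(E,z \right)} = \left(-9\right) 11 = -99$)
$B{\left(X \right)} = 16 + X - 2 X \left(-4 + X\right)$ ($B{\left(X \right)} = \left(16 - \left(X - 4\right) \left(X + X\right)\right) + X = \left(16 - \left(-4 + X\right) 2 X\right) + X = \left(16 - 2 X \left(-4 + X\right)\right) + X = 16 + X - 2 X \left(-4 + X\right)$)
$B{\left(q{\left(26,-8 \right)} \right)} - 448072 = \left(16 - 99 - - 198 \left(-4 - 99\right)\right) - 448072 = \left(16 - 99 - \left(-198\right) \left(-103\right)\right) - 448072 = \left(16 - 99 - 20394\right) - 448072 = -20477 - 448072 = -468549$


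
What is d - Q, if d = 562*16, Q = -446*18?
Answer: 17020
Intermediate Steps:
Q = -8028
d = 8992
d - Q = 8992 - 1*(-8028) = 8992 + 8028 = 17020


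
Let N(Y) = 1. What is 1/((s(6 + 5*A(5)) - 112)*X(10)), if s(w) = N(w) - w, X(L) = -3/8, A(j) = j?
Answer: 4/213 ≈ 0.018779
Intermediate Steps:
X(L) = -3/8 (X(L) = -3*⅛ = -3/8)
s(w) = 1 - w
1/((s(6 + 5*A(5)) - 112)*X(10)) = 1/(((1 - (6 + 5*5)) - 112)*(-3/8)) = 1/(((1 - (6 + 25)) - 112)*(-3/8)) = 1/(((1 - 1*31) - 112)*(-3/8)) = 1/(((1 - 31) - 112)*(-3/8)) = 1/((-30 - 112)*(-3/8)) = 1/(-142*(-3/8)) = 1/(213/4) = 4/213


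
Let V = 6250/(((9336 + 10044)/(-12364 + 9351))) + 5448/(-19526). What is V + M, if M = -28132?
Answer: -550667192095/18920694 ≈ -29104.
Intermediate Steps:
V = -18390228487/18920694 (V = 6250/((19380/(-3013))) + 5448*(-1/19526) = 6250/((19380*(-1/3013))) - 2724/9763 = 6250/(-19380/3013) - 2724/9763 = 6250*(-3013/19380) - 2724/9763 = -1883125/1938 - 2724/9763 = -18390228487/18920694 ≈ -971.96)
V + M = -18390228487/18920694 - 28132 = -550667192095/18920694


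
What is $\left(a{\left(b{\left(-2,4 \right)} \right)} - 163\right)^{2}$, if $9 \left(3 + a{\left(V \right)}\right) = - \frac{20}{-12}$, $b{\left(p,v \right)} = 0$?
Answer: $\frac{20043529}{729} \approx 27495.0$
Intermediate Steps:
$a{\left(V \right)} = - \frac{76}{27}$ ($a{\left(V \right)} = -3 + \frac{\left(-20\right) \frac{1}{-12}}{9} = -3 + \frac{\left(-20\right) \left(- \frac{1}{12}\right)}{9} = -3 + \frac{1}{9} \cdot \frac{5}{3} = -3 + \frac{5}{27} = - \frac{76}{27}$)
$\left(a{\left(b{\left(-2,4 \right)} \right)} - 163\right)^{2} = \left(- \frac{76}{27} - 163\right)^{2} = \left(- \frac{4477}{27}\right)^{2} = \frac{20043529}{729}$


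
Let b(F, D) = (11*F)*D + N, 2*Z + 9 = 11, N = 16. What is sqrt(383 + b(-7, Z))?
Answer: sqrt(322) ≈ 17.944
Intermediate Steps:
Z = 1 (Z = -9/2 + (1/2)*11 = -9/2 + 11/2 = 1)
b(F, D) = 16 + 11*D*F (b(F, D) = (11*F)*D + 16 = 11*D*F + 16 = 16 + 11*D*F)
sqrt(383 + b(-7, Z)) = sqrt(383 + (16 + 11*1*(-7))) = sqrt(383 + (16 - 77)) = sqrt(383 - 61) = sqrt(322)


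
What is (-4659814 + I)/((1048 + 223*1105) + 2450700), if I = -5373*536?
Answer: -7539742/2698163 ≈ -2.7944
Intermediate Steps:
I = -2879928
(-4659814 + I)/((1048 + 223*1105) + 2450700) = (-4659814 - 2879928)/((1048 + 223*1105) + 2450700) = -7539742/((1048 + 246415) + 2450700) = -7539742/(247463 + 2450700) = -7539742/2698163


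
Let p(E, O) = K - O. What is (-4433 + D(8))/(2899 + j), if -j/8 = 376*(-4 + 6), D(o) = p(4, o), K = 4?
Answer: 1479/1039 ≈ 1.4235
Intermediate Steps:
p(E, O) = 4 - O
D(o) = 4 - o
j = -6016 (j = -3008*(-4 + 6) = -3008*2 = -8*752 = -6016)
(-4433 + D(8))/(2899 + j) = (-4433 + (4 - 1*8))/(2899 - 6016) = (-4433 + (4 - 8))/(-3117) = (-4433 - 4)*(-1/3117) = -4437*(-1/3117) = 1479/1039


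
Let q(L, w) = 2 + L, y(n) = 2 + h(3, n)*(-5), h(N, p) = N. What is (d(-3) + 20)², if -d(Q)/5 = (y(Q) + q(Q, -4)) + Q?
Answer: 11025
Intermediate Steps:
y(n) = -13 (y(n) = 2 + 3*(-5) = 2 - 15 = -13)
d(Q) = 55 - 10*Q (d(Q) = -5*((-13 + (2 + Q)) + Q) = -5*((-11 + Q) + Q) = -5*(-11 + 2*Q) = 55 - 10*Q)
(d(-3) + 20)² = ((55 - 10*(-3)) + 20)² = ((55 + 30) + 20)² = (85 + 20)² = 105² = 11025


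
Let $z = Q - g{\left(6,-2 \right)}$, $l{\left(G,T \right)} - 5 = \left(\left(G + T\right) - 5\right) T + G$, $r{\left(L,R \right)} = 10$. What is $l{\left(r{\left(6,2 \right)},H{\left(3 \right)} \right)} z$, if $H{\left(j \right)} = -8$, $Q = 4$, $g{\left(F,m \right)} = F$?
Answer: $-78$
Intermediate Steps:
$l{\left(G,T \right)} = 5 + G + T \left(-5 + G + T\right)$ ($l{\left(G,T \right)} = 5 + \left(\left(\left(G + T\right) - 5\right) T + G\right) = 5 + \left(\left(-5 + G + T\right) T + G\right) = 5 + \left(T \left(-5 + G + T\right) + G\right) = 5 + \left(G + T \left(-5 + G + T\right)\right) = 5 + G + T \left(-5 + G + T\right)$)
$z = -2$ ($z = 4 - 6 = -2$)
$l{\left(r{\left(6,2 \right)},H{\left(3 \right)} \right)} z = \left(5 + 10 + \left(-8\right)^{2} - -40 + 10 \left(-8\right)\right) \left(-2\right) = \left(5 + 10 + 64 + 40 - 80\right) \left(-2\right) = 39 \left(-2\right) = -78$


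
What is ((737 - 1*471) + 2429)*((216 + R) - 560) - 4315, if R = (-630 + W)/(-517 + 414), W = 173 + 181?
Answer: -95189865/103 ≈ -9.2417e+5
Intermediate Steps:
W = 354
R = 276/103 (R = (-630 + 354)/(-517 + 414) = -276/(-103) = -276*(-1/103) = 276/103 ≈ 2.6796)
((737 - 1*471) + 2429)*((216 + R) - 560) - 4315 = ((737 - 1*471) + 2429)*((216 + 276/103) - 560) - 4315 = ((737 - 471) + 2429)*(22524/103 - 560) - 4315 = (266 + 2429)*(-35156/103) - 4315 = 2695*(-35156/103) - 4315 = -94745420/103 - 4315 = -95189865/103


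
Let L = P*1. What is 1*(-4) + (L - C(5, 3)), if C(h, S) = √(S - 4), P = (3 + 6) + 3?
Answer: 8 - I ≈ 8.0 - 1.0*I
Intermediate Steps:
P = 12 (P = 9 + 3 = 12)
C(h, S) = √(-4 + S)
L = 12 (L = 12*1 = 12)
1*(-4) + (L - C(5, 3)) = 1*(-4) + (12 - √(-4 + 3)) = -4 + (12 - √(-1)) = -4 + (12 - I) = 8 - I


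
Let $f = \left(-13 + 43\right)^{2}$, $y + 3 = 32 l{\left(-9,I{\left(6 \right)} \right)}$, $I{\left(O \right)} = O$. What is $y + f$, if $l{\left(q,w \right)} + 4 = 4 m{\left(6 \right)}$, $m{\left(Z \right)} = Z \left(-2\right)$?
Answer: $-767$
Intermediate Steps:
$m{\left(Z \right)} = - 2 Z$
$l{\left(q,w \right)} = -52$ ($l{\left(q,w \right)} = -4 + 4 \left(\left(-2\right) 6\right) = -4 + 4 \left(-12\right) = -4 - 48 = -52$)
$y = -1667$ ($y = -3 + 32 \left(-52\right) = -3 - 1664 = -1667$)
$f = 900$ ($f = 30^{2} = 900$)
$y + f = -1667 + 900 = -767$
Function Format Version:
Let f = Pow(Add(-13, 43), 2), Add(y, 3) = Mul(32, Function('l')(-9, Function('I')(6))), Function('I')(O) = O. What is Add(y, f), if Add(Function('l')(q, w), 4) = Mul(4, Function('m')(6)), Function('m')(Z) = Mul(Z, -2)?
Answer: -767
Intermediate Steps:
Function('m')(Z) = Mul(-2, Z)
Function('l')(q, w) = -52 (Function('l')(q, w) = Add(-4, Mul(4, Mul(-2, 6))) = Add(-4, Mul(4, -12)) = Add(-4, -48) = -52)
y = -1667 (y = Add(-3, Mul(32, -52)) = Add(-3, -1664) = -1667)
f = 900 (f = Pow(30, 2) = 900)
Add(y, f) = Add(-1667, 900) = -767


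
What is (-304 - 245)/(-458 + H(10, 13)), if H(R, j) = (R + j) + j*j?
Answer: 549/266 ≈ 2.0639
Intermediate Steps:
H(R, j) = R + j + j² (H(R, j) = (R + j) + j² = R + j + j²)
(-304 - 245)/(-458 + H(10, 13)) = (-304 - 245)/(-458 + (10 + 13 + 13²)) = -549/(-458 + (10 + 13 + 169)) = -549/(-458 + 192) = -549/(-266) = -549*(-1/266) = 549/266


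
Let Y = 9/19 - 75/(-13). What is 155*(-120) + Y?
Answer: -4592658/247 ≈ -18594.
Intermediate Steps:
Y = 1542/247 (Y = 9*(1/19) - 75*(-1/13) = 9/19 + 75/13 = 1542/247 ≈ 6.2429)
155*(-120) + Y = 155*(-120) + 1542/247 = -18600 + 1542/247 = -4592658/247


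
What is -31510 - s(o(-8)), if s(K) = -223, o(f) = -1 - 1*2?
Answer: -31287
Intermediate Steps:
o(f) = -3 (o(f) = -1 - 2 = -3)
-31510 - s(o(-8)) = -31510 - 1*(-223) = -31510 + 223 = -31287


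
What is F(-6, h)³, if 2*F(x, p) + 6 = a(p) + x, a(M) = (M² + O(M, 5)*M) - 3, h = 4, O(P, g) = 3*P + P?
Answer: 274625/8 ≈ 34328.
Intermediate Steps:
O(P, g) = 4*P
a(M) = -3 + 5*M² (a(M) = (M² + (4*M)*M) - 3 = (M² + 4*M²) - 3 = 5*M² - 3 = -3 + 5*M²)
F(x, p) = -9/2 + x/2 + 5*p²/2 (F(x, p) = -3 + ((-3 + 5*p²) + x)/2 = -3 + (-3 + x + 5*p²)/2 = -3 + (-3/2 + x/2 + 5*p²/2) = -9/2 + x/2 + 5*p²/2)
F(-6, h)³ = (-9/2 + (½)*(-6) + (5/2)*4²)³ = (-9/2 - 3 + (5/2)*16)³ = (-9/2 - 3 + 40)³ = (65/2)³ = 274625/8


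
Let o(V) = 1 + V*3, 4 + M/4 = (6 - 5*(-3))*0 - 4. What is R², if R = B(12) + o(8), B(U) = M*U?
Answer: 128881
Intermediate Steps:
M = -32 (M = -16 + 4*((6 - 5*(-3))*0 - 4) = -16 + 4*((6 + 15)*0 - 4) = -16 + 4*(21*0 - 4) = -16 + 4*(0 - 4) = -16 + 4*(-4) = -16 - 16 = -32)
B(U) = -32*U
o(V) = 1 + 3*V
R = -359 (R = -32*12 + (1 + 3*8) = -384 + (1 + 24) = -384 + 25 = -359)
R² = (-359)² = 128881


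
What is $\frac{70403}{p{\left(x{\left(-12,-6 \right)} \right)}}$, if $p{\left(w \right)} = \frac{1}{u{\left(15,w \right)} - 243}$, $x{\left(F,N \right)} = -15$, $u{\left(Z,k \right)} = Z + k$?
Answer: $-17107929$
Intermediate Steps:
$p{\left(w \right)} = \frac{1}{-228 + w}$ ($p{\left(w \right)} = \frac{1}{\left(15 + w\right) - 243} = \frac{1}{-228 + w}$)
$\frac{70403}{p{\left(x{\left(-12,-6 \right)} \right)}} = \frac{70403}{\frac{1}{-228 - 15}} = \frac{70403}{\frac{1}{-243}} = \frac{70403}{- \frac{1}{243}} = 70403 \left(-243\right) = -17107929$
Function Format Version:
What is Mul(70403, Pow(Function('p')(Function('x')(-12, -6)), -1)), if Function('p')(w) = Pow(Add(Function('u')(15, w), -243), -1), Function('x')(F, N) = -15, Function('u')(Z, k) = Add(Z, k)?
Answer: -17107929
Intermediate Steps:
Function('p')(w) = Pow(Add(-228, w), -1) (Function('p')(w) = Pow(Add(Add(15, w), -243), -1) = Pow(Add(-228, w), -1))
Mul(70403, Pow(Function('p')(Function('x')(-12, -6)), -1)) = Mul(70403, Pow(Pow(Add(-228, -15), -1), -1)) = Mul(70403, Pow(Pow(-243, -1), -1)) = Mul(70403, Pow(Rational(-1, 243), -1)) = Mul(70403, -243) = -17107929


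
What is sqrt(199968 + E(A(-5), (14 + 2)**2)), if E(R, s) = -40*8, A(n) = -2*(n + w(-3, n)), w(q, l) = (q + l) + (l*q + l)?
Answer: 4*sqrt(12478) ≈ 446.82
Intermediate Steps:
w(q, l) = q + 2*l + l*q (w(q, l) = (l + q) + (l + l*q) = q + 2*l + l*q)
A(n) = 6 (A(n) = -2*(n + (-3 + 2*n + n*(-3))) = -2*(n + (-3 + 2*n - 3*n)) = -2*(n + (-3 - n)) = -2*(-3) = 6)
E(R, s) = -320
sqrt(199968 + E(A(-5), (14 + 2)**2)) = sqrt(199968 - 320) = sqrt(199648) = 4*sqrt(12478)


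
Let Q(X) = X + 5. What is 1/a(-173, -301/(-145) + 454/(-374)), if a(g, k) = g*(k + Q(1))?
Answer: -27115/32188726 ≈ -0.00084238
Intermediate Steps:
Q(X) = 5 + X
a(g, k) = g*(6 + k) (a(g, k) = g*(k + (5 + 1)) = g*(k + 6) = g*(6 + k))
1/a(-173, -301/(-145) + 454/(-374)) = 1/(-173*(6 + (-301/(-145) + 454/(-374)))) = 1/(-173*(6 + (-301*(-1/145) + 454*(-1/374)))) = 1/(-173*(6 + (301/145 - 227/187))) = 1/(-173*(6 + 23372/27115)) = 1/(-173*186062/27115) = 1/(-32188726/27115) = -27115/32188726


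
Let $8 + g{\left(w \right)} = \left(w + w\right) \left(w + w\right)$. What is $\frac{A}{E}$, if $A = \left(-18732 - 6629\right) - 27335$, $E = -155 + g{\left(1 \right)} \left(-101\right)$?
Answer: $- \frac{52696}{249} \approx -211.63$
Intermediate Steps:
$g{\left(w \right)} = -8 + 4 w^{2}$ ($g{\left(w \right)} = -8 + \left(w + w\right) \left(w + w\right) = -8 + 2 w 2 w = -8 + 4 w^{2}$)
$E = 249$ ($E = -155 + \left(-8 + 4 \cdot 1^{2}\right) \left(-101\right) = -155 + \left(-8 + 4 \cdot 1\right) \left(-101\right) = -155 + \left(-8 + 4\right) \left(-101\right) = -155 - -404 = -155 + 404 = 249$)
$A = -52696$ ($A = \left(-18732 - 6629\right) - 27335 = -25361 - 27335 = -52696$)
$\frac{A}{E} = - \frac{52696}{249}$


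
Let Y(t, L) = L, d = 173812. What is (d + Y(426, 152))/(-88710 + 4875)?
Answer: -57988/27945 ≈ -2.0751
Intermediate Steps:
(d + Y(426, 152))/(-88710 + 4875) = (173812 + 152)/(-88710 + 4875) = 173964/(-83835) = 173964*(-1/83835) = -57988/27945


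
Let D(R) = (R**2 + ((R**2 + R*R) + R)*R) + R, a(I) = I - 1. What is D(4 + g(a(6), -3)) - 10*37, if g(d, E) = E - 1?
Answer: -370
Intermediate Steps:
a(I) = -1 + I
g(d, E) = -1 + E
D(R) = R + R**2 + R*(R + 2*R**2) (D(R) = (R**2 + ((R**2 + R**2) + R)*R) + R = (R**2 + (2*R**2 + R)*R) + R = (R**2 + (R + 2*R**2)*R) + R = (R**2 + R*(R + 2*R**2)) + R = R + R**2 + R*(R + 2*R**2))
D(4 + g(a(6), -3)) - 10*37 = (4 + (-1 - 3))*(1 + 2*(4 + (-1 - 3)) + 2*(4 + (-1 - 3))**2) - 10*37 = (4 - 4)*(1 + 2*(4 - 4) + 2*(4 - 4)**2) - 370 = 0*(1 + 2*0 + 2*0**2) - 370 = 0*(1 + 0 + 2*0) - 370 = 0*(1 + 0 + 0) - 370 = 0*1 - 370 = 0 - 370 = -370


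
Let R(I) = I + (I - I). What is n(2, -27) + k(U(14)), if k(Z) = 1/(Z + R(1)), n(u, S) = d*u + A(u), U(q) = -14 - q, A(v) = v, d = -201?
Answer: -10801/27 ≈ -400.04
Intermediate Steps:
R(I) = I (R(I) = I + 0 = I)
n(u, S) = -200*u (n(u, S) = -201*u + u = -200*u)
k(Z) = 1/(1 + Z) (k(Z) = 1/(Z + 1) = 1/(1 + Z))
n(2, -27) + k(U(14)) = -200*2 + 1/(1 + (-14 - 1*14)) = -400 + 1/(1 + (-14 - 14)) = -400 + 1/(1 - 28) = -400 + 1/(-27) = -400 - 1/27 = -10801/27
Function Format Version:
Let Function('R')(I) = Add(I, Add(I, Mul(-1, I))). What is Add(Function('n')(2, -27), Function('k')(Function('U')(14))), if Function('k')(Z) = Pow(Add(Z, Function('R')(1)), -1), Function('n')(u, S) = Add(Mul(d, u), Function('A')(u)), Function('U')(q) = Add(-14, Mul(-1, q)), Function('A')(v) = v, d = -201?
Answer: Rational(-10801, 27) ≈ -400.04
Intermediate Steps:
Function('R')(I) = I (Function('R')(I) = Add(I, 0) = I)
Function('n')(u, S) = Mul(-200, u) (Function('n')(u, S) = Add(Mul(-201, u), u) = Mul(-200, u))
Function('k')(Z) = Pow(Add(1, Z), -1) (Function('k')(Z) = Pow(Add(Z, 1), -1) = Pow(Add(1, Z), -1))
Add(Function('n')(2, -27), Function('k')(Function('U')(14))) = Add(Mul(-200, 2), Pow(Add(1, Add(-14, Mul(-1, 14))), -1)) = Add(-400, Pow(Add(1, Add(-14, -14)), -1)) = Add(-400, Pow(Add(1, -28), -1)) = Add(-400, Pow(-27, -1)) = Add(-400, Rational(-1, 27)) = Rational(-10801, 27)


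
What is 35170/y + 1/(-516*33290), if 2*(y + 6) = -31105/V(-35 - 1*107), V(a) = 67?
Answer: -80954438271109/548121314760 ≈ -147.69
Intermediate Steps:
y = -31909/134 (y = -6 + (-31105/67)/2 = -6 + (-31105*1/67)/2 = -6 + (½)*(-31105/67) = -6 - 31105/134 = -31909/134 ≈ -238.13)
35170/y + 1/(-516*33290) = 35170/(-31909/134) + 1/(-516*33290) = 35170*(-134/31909) - 1/516*1/33290 = -4712780/31909 - 1/17177640 = -80954438271109/548121314760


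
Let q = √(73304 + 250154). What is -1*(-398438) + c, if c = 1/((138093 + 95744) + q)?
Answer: 21786358391982455/54679419111 - √323458/54679419111 ≈ 3.9844e+5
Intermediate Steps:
q = √323458 ≈ 568.73
c = 1/(233837 + √323458) (c = 1/((138093 + 95744) + √323458) = 1/(233837 + √323458) ≈ 4.2661e-6)
-1*(-398438) + c = -1*(-398438) + (233837/54679419111 - √323458/54679419111) = 398438 + (233837/54679419111 - √323458/54679419111) = 21786358391982455/54679419111 - √323458/54679419111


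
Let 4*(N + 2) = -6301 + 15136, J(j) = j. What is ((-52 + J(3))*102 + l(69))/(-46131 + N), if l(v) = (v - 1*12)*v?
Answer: 4260/175697 ≈ 0.024246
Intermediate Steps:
N = 8827/4 (N = -2 + (-6301 + 15136)/4 = -2 + (¼)*8835 = -2 + 8835/4 = 8827/4 ≈ 2206.8)
l(v) = v*(-12 + v) (l(v) = (v - 12)*v = (-12 + v)*v = v*(-12 + v))
((-52 + J(3))*102 + l(69))/(-46131 + N) = ((-52 + 3)*102 + 69*(-12 + 69))/(-46131 + 8827/4) = (-49*102 + 69*57)/(-175697/4) = (-4998 + 3933)*(-4/175697) = -1065*(-4/175697) = 4260/175697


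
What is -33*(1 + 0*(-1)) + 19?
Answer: -14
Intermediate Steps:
-33*(1 + 0*(-1)) + 19 = -33*(1 + 0) + 19 = -33*1 + 19 = -33 + 19 = -14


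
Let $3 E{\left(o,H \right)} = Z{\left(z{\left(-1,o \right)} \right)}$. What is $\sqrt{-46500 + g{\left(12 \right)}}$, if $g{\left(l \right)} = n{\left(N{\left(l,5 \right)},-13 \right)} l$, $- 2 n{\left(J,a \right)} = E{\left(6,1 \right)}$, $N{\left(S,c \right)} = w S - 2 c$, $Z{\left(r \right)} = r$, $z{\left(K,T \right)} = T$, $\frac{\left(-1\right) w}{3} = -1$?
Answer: $12 i \sqrt{323} \approx 215.67 i$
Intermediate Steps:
$w = 3$ ($w = \left(-3\right) \left(-1\right) = 3$)
$E{\left(o,H \right)} = \frac{o}{3}$
$N{\left(S,c \right)} = - 2 c + 3 S$ ($N{\left(S,c \right)} = 3 S - 2 c = - 2 c + 3 S$)
$n{\left(J,a \right)} = -1$ ($n{\left(J,a \right)} = - \frac{\frac{1}{3} \cdot 6}{2} = \left(- \frac{1}{2}\right) 2 = -1$)
$g{\left(l \right)} = - l$
$\sqrt{-46500 + g{\left(12 \right)}} = \sqrt{-46500 - 12} = \sqrt{-46512} = 12 i \sqrt{323}$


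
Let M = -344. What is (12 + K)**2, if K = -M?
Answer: 126736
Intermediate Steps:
K = 344 (K = -1*(-344) = 344)
(12 + K)**2 = (12 + 344)**2 = 356**2 = 126736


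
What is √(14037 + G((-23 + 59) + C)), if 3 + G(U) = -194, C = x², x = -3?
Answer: 4*√865 ≈ 117.64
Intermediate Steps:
C = 9 (C = (-3)² = 9)
G(U) = -197 (G(U) = -3 - 194 = -197)
√(14037 + G((-23 + 59) + C)) = √(14037 - 197) = √13840 = 4*√865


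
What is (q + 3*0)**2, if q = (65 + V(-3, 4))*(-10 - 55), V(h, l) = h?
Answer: 16240900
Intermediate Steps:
q = -4030 (q = (65 - 3)*(-10 - 55) = 62*(-65) = -4030)
(q + 3*0)**2 = (-4030 + 3*0)**2 = (-4030 + 0)**2 = (-4030)**2 = 16240900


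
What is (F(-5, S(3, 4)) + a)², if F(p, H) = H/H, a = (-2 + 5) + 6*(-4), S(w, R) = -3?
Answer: 400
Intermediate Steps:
a = -21 (a = 3 - 24 = -21)
F(p, H) = 1
(F(-5, S(3, 4)) + a)² = (1 - 21)² = (-20)² = 400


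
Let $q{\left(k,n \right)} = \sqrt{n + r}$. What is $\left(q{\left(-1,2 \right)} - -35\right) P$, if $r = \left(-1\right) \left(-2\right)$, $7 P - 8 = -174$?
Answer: $- \frac{6142}{7} \approx -877.43$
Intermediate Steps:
$P = - \frac{166}{7}$ ($P = \frac{8}{7} + \frac{1}{7} \left(-174\right) = \frac{8}{7} - \frac{174}{7} = - \frac{166}{7} \approx -23.714$)
$r = 2$
$q{\left(k,n \right)} = \sqrt{2 + n}$ ($q{\left(k,n \right)} = \sqrt{n + 2} = \sqrt{2 + n}$)
$\left(q{\left(-1,2 \right)} - -35\right) P = \left(\sqrt{2 + 2} - -35\right) \left(- \frac{166}{7}\right) = \left(\sqrt{4} + 35\right) \left(- \frac{166}{7}\right) = \left(2 + 35\right) \left(- \frac{166}{7}\right) = 37 \left(- \frac{166}{7}\right) = - \frac{6142}{7}$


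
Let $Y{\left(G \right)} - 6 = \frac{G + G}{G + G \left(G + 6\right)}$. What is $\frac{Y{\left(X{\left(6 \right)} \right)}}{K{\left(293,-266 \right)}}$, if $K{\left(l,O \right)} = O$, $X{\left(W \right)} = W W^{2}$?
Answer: $- \frac{670}{29659} \approx -0.02259$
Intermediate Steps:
$X{\left(W \right)} = W^{3}$
$Y{\left(G \right)} = 6 + \frac{2 G}{G + G \left(6 + G\right)}$ ($Y{\left(G \right)} = 6 + \frac{G + G}{G + G \left(G + 6\right)} = 6 + \frac{2 G}{G + G \left(6 + G\right)}$)
$\frac{Y{\left(X{\left(6 \right)} \right)}}{K{\left(293,-266 \right)}} = \frac{2 \frac{1}{7 + 6^{3}} \left(22 + 3 \cdot 6^{3}\right)}{-266} = \frac{2 \left(22 + 3 \cdot 216\right)}{7 + 216} \left(- \frac{1}{266}\right) = \frac{2 \left(22 + 648\right)}{223} \left(- \frac{1}{266}\right) = 2 \cdot \frac{1}{223} \cdot 670 \left(- \frac{1}{266}\right) = \frac{1340}{223} \left(- \frac{1}{266}\right) = - \frac{670}{29659}$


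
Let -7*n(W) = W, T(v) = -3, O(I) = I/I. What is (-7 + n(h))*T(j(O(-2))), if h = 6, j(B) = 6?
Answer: 165/7 ≈ 23.571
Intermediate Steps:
O(I) = 1
n(W) = -W/7
(-7 + n(h))*T(j(O(-2))) = (-7 - ⅐*6)*(-3) = (-7 - 6/7)*(-3) = -55/7*(-3) = 165/7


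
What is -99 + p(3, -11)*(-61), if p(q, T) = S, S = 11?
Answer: -770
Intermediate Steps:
p(q, T) = 11
-99 + p(3, -11)*(-61) = -99 + 11*(-61) = -99 - 671 = -770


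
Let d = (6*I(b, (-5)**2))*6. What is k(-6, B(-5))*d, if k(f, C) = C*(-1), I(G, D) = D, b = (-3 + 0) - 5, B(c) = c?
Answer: 4500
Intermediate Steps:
b = -8 (b = -3 - 5 = -8)
d = 900 (d = (6*(-5)**2)*6 = (6*25)*6 = 150*6 = 900)
k(f, C) = -C
k(-6, B(-5))*d = -1*(-5)*900 = 5*900 = 4500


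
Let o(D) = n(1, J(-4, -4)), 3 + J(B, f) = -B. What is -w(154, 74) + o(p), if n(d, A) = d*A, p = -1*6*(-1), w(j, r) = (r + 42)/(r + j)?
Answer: 28/57 ≈ 0.49123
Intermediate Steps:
J(B, f) = -3 - B
w(j, r) = (42 + r)/(j + r)
p = 6 (p = -6*(-1) = 6)
n(d, A) = A*d
o(D) = 1 (o(D) = (-3 - 1*(-4))*1 = (-3 + 4)*1 = 1*1 = 1)
-w(154, 74) + o(p) = -(42 + 74)/(154 + 74) + 1 = -116/228 + 1 = -1*29/57 + 1 = -29/57 + 1 = 28/57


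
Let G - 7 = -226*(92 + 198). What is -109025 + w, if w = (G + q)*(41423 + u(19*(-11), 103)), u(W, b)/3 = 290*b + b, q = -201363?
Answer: -35054763457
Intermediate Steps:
G = -65533 (G = 7 - 226*(92 + 198) = 7 - 226*290 = 7 - 65540 = -65533)
u(W, b) = 873*b (u(W, b) = 3*(290*b + b) = 3*(291*b) = 873*b)
w = -35054654432 (w = (-65533 - 201363)*(41423 + 873*103) = -266896*(41423 + 89919) = -266896*131342 = -35054654432)
-109025 + w = -109025 - 35054654432 = -35054763457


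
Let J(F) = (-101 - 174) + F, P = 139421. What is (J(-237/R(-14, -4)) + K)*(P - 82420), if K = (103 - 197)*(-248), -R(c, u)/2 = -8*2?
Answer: 42006715947/32 ≈ 1.3127e+9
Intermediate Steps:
R(c, u) = 32 (R(c, u) = -(-16)*2 = -2*(-16) = 32)
J(F) = -275 + F
K = 23312 (K = -94*(-248) = 23312)
(J(-237/R(-14, -4)) + K)*(P - 82420) = ((-275 - 237/32) + 23312)*(139421 - 82420) = ((-275 - 237*1/32) + 23312)*57001 = ((-275 - 237/32) + 23312)*57001 = (-9037/32 + 23312)*57001 = (736947/32)*57001 = 42006715947/32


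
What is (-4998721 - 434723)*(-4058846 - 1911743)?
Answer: 32440860978516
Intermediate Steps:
(-4998721 - 434723)*(-4058846 - 1911743) = -5433444*(-5970589) = 32440860978516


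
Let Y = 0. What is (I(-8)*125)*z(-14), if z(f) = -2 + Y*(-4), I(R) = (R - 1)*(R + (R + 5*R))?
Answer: -126000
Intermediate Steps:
I(R) = 7*R*(-1 + R) (I(R) = (-1 + R)*(R + 6*R) = (-1 + R)*(7*R) = 7*R*(-1 + R))
z(f) = -2 (z(f) = -2 + 0*(-4) = -2 + 0 = -2)
(I(-8)*125)*z(-14) = ((7*(-8)*(-1 - 8))*125)*(-2) = ((7*(-8)*(-9))*125)*(-2) = (504*125)*(-2) = 63000*(-2) = -126000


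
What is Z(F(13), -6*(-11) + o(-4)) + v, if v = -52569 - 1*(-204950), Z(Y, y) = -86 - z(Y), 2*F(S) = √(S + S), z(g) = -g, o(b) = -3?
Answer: 152295 + √26/2 ≈ 1.5230e+5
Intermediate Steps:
F(S) = √2*√S/2 (F(S) = √(S + S)/2 = √(2*S)/2 = (√2*√S)/2 = √2*√S/2)
Z(Y, y) = -86 + Y (Z(Y, y) = -86 - (-1)*Y = -86 + Y)
v = 152381 (v = -52569 + 204950 = 152381)
Z(F(13), -6*(-11) + o(-4)) + v = (-86 + √2*√13/2) + 152381 = (-86 + √26/2) + 152381 = 152295 + √26/2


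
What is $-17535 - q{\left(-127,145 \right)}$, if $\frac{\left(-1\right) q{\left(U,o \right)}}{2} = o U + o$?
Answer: $-54075$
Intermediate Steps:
$q{\left(U,o \right)} = - 2 o - 2 U o$ ($q{\left(U,o \right)} = - 2 \left(o U + o\right) = - 2 \left(U o + o\right) = - 2 \left(o + U o\right) = - 2 o - 2 U o$)
$-17535 - q{\left(-127,145 \right)} = -17535 - \left(-2\right) 145 \left(1 - 127\right) = -17535 - \left(-2\right) 145 \left(-126\right) = -17535 - 36540 = -54075$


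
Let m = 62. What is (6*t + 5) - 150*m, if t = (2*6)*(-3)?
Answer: -9511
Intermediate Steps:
t = -36 (t = 12*(-3) = -36)
(6*t + 5) - 150*m = (6*(-36) + 5) - 150*62 = (-216 + 5) - 9300 = -211 - 9300 = -9511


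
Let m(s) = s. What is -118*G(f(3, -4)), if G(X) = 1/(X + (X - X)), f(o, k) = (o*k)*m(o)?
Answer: 59/18 ≈ 3.2778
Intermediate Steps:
f(o, k) = k*o**2 (f(o, k) = (o*k)*o = (k*o)*o = k*o**2)
G(X) = 1/X (G(X) = 1/(X + 0) = 1/X)
-118*G(f(3, -4)) = -118/((-4*3**2)) = -118/((-4*9)) = -118/(-36) = -118*(-1/36) = 59/18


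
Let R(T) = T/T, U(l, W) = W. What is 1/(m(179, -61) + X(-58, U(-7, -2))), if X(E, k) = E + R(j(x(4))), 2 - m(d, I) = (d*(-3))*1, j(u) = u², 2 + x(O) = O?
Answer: 1/482 ≈ 0.0020747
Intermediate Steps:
x(O) = -2 + O
R(T) = 1
m(d, I) = 2 + 3*d (m(d, I) = 2 - d*(-3) = 2 - (-3*d) = 2 - (-3)*d = 2 + 3*d)
X(E, k) = 1 + E (X(E, k) = E + 1 = 1 + E)
1/(m(179, -61) + X(-58, U(-7, -2))) = 1/((2 + 3*179) + (1 - 58)) = 1/((2 + 537) - 57) = 1/(539 - 57) = 1/482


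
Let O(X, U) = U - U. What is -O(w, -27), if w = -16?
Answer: 0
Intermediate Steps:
O(X, U) = 0
-O(w, -27) = -1*0 = 0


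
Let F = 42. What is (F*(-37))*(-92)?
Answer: 142968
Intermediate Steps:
(F*(-37))*(-92) = (42*(-37))*(-92) = -1554*(-92) = 142968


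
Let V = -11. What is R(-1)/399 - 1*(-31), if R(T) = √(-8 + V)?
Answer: 31 + I*√19/399 ≈ 31.0 + 0.010925*I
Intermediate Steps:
R(T) = I*√19 (R(T) = √(-8 - 11) = √(-19) = I*√19)
R(-1)/399 - 1*(-31) = (I*√19)/399 - 1*(-31) = (I*√19)*(1/399) + 31 = I*√19/399 + 31 = 31 + I*√19/399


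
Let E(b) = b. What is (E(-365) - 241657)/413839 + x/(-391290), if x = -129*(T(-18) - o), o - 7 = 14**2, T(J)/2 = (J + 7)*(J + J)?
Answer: -1109769953/2840895830 ≈ -0.39064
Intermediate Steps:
T(J) = 4*J*(7 + J) (T(J) = 2*((J + 7)*(J + J)) = 2*((7 + J)*(2*J)) = 2*(2*J*(7 + J)) = 4*J*(7 + J))
o = 203 (o = 7 + 14**2 = 7 + 196 = 203)
x = -75981 (x = -129*(4*(-18)*(7 - 18) - 1*203) = -129*(4*(-18)*(-11) - 203) = -129*(792 - 203) = -129*589 = -75981)
(E(-365) - 241657)/413839 + x/(-391290) = (-365 - 241657)/413839 - 75981/(-391290) = -242022*1/413839 - 75981*(-1/391290) = -12738/21781 + 25327/130430 = -1109769953/2840895830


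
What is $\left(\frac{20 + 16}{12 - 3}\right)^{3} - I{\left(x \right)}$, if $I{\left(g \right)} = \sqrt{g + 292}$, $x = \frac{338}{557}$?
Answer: $64 - \frac{\sqrt{90780974}}{557} \approx 46.894$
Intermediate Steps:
$x = \frac{338}{557}$ ($x = 338 \cdot \frac{1}{557} = \frac{338}{557} \approx 0.60682$)
$I{\left(g \right)} = \sqrt{292 + g}$
$\left(\frac{20 + 16}{12 - 3}\right)^{3} - I{\left(x \right)} = \left(\frac{20 + 16}{12 - 3}\right)^{3} - \sqrt{292 + \frac{338}{557}} = \left(\frac{36}{9}\right)^{3} - \sqrt{\frac{162982}{557}} = \left(36 \cdot \frac{1}{9}\right)^{3} - \frac{\sqrt{90780974}}{557} = 4^{3} - \frac{\sqrt{90780974}}{557} = 64 - \frac{\sqrt{90780974}}{557}$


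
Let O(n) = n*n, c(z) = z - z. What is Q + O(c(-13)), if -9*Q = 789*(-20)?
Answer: 5260/3 ≈ 1753.3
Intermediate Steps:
c(z) = 0
O(n) = n**2
Q = 5260/3 (Q = -263*(-20)/3 = -1/9*(-15780) = 5260/3 ≈ 1753.3)
Q + O(c(-13)) = 5260/3 + 0**2 = 5260/3 + 0 = 5260/3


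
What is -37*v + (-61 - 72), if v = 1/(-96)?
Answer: -12731/96 ≈ -132.61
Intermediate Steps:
v = -1/96 ≈ -0.010417
-37*v + (-61 - 72) = -37*(-1/96) + (-61 - 72) = 37/96 - 133 = -12731/96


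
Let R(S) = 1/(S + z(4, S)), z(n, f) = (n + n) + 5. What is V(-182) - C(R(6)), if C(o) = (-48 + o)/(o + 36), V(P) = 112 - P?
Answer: 202301/685 ≈ 295.33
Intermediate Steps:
z(n, f) = 5 + 2*n (z(n, f) = 2*n + 5 = 5 + 2*n)
R(S) = 1/(13 + S) (R(S) = 1/(S + (5 + 2*4)) = 1/(S + (5 + 8)) = 1/(S + 13) = 1/(13 + S))
C(o) = (-48 + o)/(36 + o)
V(-182) - C(R(6)) = (112 - 1*(-182)) - (-48 + 1/(13 + 6))/(36 + 1/(13 + 6)) = (112 + 182) - (-48 + 1/19)/(36 + 1/19) = 294 - (-48 + 1/19)/(36 + 1/19) = 294 - (-911)/(685/19*19) = 294 - 19*(-911)/(685*19) = 294 - 1*(-911/685) = 294 + 911/685 = 202301/685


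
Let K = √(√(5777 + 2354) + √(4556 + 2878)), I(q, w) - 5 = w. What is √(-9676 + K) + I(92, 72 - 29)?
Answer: 48 + √(-9676 + √(√8131 + 3*√826)) ≈ 48.0 + 98.299*I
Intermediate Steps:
I(q, w) = 5 + w
K = √(√8131 + 3*√826) (K = √(√8131 + √7434) = √(√8131 + 3*√826) ≈ 13.281)
√(-9676 + K) + I(92, 72 - 29) = √(-9676 + √(√8131 + 3*√826)) + (5 + (72 - 29)) = √(-9676 + √(√8131 + 3*√826)) + (5 + 43) = √(-9676 + √(√8131 + 3*√826)) + 48 = 48 + √(-9676 + √(√8131 + 3*√826))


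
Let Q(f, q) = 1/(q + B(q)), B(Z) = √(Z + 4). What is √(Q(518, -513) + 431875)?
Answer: √((221551874 - 431875*I*√509)/(513 - I*√509)) ≈ 657.17 - 0.e-7*I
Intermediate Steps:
B(Z) = √(4 + Z)
Q(f, q) = 1/(q + √(4 + q))
√(Q(518, -513) + 431875) = √(1/(-513 + √(4 - 513)) + 431875) = √(1/(-513 + √(-509)) + 431875) = √(1/(-513 + I*√509) + 431875) = √(431875 + 1/(-513 + I*√509))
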